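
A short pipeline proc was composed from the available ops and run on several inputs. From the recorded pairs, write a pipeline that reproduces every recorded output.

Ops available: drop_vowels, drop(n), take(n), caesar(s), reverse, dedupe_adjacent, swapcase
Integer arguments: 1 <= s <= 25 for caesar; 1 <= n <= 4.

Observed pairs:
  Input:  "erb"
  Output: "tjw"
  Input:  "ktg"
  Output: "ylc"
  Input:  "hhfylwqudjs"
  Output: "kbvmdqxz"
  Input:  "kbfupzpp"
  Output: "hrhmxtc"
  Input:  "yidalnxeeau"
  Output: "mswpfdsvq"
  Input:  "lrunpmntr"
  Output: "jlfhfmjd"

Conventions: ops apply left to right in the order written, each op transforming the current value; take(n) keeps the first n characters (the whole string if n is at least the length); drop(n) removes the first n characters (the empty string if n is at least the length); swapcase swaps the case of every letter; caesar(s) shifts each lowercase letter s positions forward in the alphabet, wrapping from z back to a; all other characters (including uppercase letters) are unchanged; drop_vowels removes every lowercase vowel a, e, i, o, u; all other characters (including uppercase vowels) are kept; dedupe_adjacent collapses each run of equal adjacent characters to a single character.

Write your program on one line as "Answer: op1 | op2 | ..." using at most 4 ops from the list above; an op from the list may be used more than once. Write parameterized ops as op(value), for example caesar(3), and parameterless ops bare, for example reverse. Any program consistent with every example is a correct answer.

caesar(18) | dedupe_adjacent | reverse | drop_vowels

Check, running the answer program on each example:
  "erb" -> "wjt" -> "wjt" -> "tjw" -> "tjw"
  "ktg" -> "cly" -> "cly" -> "ylc" -> "ylc"
  "hhfylwqudjs" -> "zzxqdoimvbk" -> "zxqdoimvbk" -> "kbvmiodqxz" -> "kbvmdqxz"
  "kbfupzpp" -> "ctxmhrhh" -> "ctxmhrh" -> "hrhmxtc" -> "hrhmxtc"
  "yidalnxeeau" -> "qavsdfpwwsm" -> "qavsdfpwsm" -> "mswpfdsvaq" -> "mswpfdsvq"
  "lrunpmntr" -> "djmfheflj" -> "djmfheflj" -> "jlfehfmjd" -> "jlfhfmjd"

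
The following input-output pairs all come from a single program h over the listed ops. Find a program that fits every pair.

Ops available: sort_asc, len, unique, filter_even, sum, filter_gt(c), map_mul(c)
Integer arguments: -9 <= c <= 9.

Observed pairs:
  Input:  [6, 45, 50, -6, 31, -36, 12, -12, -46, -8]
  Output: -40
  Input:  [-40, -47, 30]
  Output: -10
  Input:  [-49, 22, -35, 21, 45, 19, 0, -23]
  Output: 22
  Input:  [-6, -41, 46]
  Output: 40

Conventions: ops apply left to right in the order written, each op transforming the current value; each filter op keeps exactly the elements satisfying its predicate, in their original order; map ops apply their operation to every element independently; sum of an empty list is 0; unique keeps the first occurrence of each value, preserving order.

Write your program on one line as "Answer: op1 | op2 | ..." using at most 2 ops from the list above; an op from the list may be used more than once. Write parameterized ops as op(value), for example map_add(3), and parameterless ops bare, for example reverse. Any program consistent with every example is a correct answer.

filter_even | sum

Check, running the answer program on each example:
  [6, 45, 50, -6, 31, -36, 12, -12, -46, -8] -> [6, 50, -6, -36, 12, -12, -46, -8] -> -40
  [-40, -47, 30] -> [-40, 30] -> -10
  [-49, 22, -35, 21, 45, 19, 0, -23] -> [22, 0] -> 22
  [-6, -41, 46] -> [-6, 46] -> 40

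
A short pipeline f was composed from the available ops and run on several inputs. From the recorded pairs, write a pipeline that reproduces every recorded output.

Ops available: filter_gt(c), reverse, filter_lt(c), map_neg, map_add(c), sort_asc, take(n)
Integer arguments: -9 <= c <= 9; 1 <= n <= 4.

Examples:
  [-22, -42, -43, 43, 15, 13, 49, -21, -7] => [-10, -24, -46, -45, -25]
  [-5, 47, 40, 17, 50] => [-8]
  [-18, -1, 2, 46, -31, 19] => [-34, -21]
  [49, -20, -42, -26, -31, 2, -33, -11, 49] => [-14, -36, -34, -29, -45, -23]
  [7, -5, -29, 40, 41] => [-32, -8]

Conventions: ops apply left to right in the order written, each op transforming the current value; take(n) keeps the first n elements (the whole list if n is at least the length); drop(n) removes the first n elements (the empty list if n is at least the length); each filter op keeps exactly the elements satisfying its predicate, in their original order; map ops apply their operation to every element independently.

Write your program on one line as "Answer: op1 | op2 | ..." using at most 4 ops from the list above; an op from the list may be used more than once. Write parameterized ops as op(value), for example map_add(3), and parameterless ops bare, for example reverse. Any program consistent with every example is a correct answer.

map_add(-2) | filter_lt(-4) | reverse | map_add(-1)

Check, running the answer program on each example:
  [-22, -42, -43, 43, 15, 13, 49, -21, -7] -> [-24, -44, -45, 41, 13, 11, 47, -23, -9] -> [-24, -44, -45, -23, -9] -> [-9, -23, -45, -44, -24] -> [-10, -24, -46, -45, -25]
  [-5, 47, 40, 17, 50] -> [-7, 45, 38, 15, 48] -> [-7] -> [-7] -> [-8]
  [-18, -1, 2, 46, -31, 19] -> [-20, -3, 0, 44, -33, 17] -> [-20, -33] -> [-33, -20] -> [-34, -21]
  [49, -20, -42, -26, -31, 2, -33, -11, 49] -> [47, -22, -44, -28, -33, 0, -35, -13, 47] -> [-22, -44, -28, -33, -35, -13] -> [-13, -35, -33, -28, -44, -22] -> [-14, -36, -34, -29, -45, -23]
  [7, -5, -29, 40, 41] -> [5, -7, -31, 38, 39] -> [-7, -31] -> [-31, -7] -> [-32, -8]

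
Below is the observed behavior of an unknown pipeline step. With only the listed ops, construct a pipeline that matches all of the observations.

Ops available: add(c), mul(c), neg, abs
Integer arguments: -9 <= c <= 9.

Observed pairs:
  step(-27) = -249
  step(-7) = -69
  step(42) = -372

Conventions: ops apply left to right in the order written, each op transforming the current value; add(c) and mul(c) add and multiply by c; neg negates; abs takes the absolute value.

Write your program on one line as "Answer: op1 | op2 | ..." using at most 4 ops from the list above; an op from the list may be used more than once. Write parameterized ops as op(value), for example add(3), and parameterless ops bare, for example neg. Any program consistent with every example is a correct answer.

mul(-9) | add(6) | abs | neg

Check, running the answer program on each example:
  -27 -> 243 -> 249 -> 249 -> -249
  -7 -> 63 -> 69 -> 69 -> -69
  42 -> -378 -> -372 -> 372 -> -372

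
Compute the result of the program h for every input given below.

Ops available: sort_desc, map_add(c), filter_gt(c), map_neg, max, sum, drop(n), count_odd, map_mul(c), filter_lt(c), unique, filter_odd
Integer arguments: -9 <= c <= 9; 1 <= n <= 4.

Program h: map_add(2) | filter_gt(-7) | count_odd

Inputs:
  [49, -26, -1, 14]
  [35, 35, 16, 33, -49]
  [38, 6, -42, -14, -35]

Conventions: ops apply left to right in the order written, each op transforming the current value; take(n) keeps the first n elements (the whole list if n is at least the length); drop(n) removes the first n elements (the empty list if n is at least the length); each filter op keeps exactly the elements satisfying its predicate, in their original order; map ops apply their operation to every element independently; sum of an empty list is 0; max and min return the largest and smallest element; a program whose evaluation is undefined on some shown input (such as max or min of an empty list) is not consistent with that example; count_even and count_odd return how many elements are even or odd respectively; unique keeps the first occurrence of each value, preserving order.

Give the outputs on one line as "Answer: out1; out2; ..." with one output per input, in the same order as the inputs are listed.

Execution, op by op:
  [49, -26, -1, 14] -> [51, -24, 1, 16] -> [51, 1, 16] -> 2
  [35, 35, 16, 33, -49] -> [37, 37, 18, 35, -47] -> [37, 37, 18, 35] -> 3
  [38, 6, -42, -14, -35] -> [40, 8, -40, -12, -33] -> [40, 8] -> 0

2; 3; 0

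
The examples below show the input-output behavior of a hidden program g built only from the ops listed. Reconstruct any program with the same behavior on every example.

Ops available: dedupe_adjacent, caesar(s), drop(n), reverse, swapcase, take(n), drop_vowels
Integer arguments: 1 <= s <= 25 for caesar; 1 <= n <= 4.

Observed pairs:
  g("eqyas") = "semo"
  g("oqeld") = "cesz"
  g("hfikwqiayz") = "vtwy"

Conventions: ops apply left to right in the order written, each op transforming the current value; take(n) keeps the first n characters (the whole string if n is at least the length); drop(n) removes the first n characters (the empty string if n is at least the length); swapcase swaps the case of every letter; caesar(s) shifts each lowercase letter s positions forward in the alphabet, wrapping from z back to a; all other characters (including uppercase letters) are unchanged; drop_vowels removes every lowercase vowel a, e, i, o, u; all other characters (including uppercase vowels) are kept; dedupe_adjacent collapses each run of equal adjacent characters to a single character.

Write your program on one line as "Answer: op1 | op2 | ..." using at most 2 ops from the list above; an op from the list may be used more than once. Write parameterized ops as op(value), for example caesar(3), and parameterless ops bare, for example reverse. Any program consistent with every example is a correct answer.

caesar(14) | take(4)

Check, running the answer program on each example:
  "eqyas" -> "semog" -> "semo"
  "oqeld" -> "ceszr" -> "cesz"
  "hfikwqiayz" -> "vtwykewomn" -> "vtwy"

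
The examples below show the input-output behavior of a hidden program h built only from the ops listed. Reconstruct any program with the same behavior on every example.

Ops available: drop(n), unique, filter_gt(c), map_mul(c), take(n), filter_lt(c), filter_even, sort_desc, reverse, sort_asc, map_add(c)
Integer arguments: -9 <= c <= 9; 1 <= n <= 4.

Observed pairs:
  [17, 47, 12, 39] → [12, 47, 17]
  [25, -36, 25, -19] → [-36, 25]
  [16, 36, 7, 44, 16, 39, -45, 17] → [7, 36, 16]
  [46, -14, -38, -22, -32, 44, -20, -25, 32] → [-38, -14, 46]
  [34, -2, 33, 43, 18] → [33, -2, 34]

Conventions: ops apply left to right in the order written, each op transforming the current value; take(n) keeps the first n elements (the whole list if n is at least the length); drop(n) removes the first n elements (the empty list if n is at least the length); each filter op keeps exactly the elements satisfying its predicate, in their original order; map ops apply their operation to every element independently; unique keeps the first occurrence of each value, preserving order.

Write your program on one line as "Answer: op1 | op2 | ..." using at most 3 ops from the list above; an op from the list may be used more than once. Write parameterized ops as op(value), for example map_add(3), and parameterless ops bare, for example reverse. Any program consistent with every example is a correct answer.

take(3) | unique | reverse

Check, running the answer program on each example:
  [17, 47, 12, 39] -> [17, 47, 12] -> [17, 47, 12] -> [12, 47, 17]
  [25, -36, 25, -19] -> [25, -36, 25] -> [25, -36] -> [-36, 25]
  [16, 36, 7, 44, 16, 39, -45, 17] -> [16, 36, 7] -> [16, 36, 7] -> [7, 36, 16]
  [46, -14, -38, -22, -32, 44, -20, -25, 32] -> [46, -14, -38] -> [46, -14, -38] -> [-38, -14, 46]
  [34, -2, 33, 43, 18] -> [34, -2, 33] -> [34, -2, 33] -> [33, -2, 34]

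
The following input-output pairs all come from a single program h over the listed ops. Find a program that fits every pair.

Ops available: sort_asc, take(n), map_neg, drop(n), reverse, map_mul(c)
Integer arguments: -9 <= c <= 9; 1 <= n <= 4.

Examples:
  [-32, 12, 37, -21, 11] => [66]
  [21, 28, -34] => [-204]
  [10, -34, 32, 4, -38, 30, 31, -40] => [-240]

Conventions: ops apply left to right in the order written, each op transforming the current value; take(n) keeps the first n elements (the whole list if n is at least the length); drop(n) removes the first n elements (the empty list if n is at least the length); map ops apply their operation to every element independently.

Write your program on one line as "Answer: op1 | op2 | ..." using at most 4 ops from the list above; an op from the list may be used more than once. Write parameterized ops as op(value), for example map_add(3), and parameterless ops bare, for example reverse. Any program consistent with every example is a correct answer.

map_mul(3) | reverse | map_mul(2) | take(1)

Check, running the answer program on each example:
  [-32, 12, 37, -21, 11] -> [-96, 36, 111, -63, 33] -> [33, -63, 111, 36, -96] -> [66, -126, 222, 72, -192] -> [66]
  [21, 28, -34] -> [63, 84, -102] -> [-102, 84, 63] -> [-204, 168, 126] -> [-204]
  [10, -34, 32, 4, -38, 30, 31, -40] -> [30, -102, 96, 12, -114, 90, 93, -120] -> [-120, 93, 90, -114, 12, 96, -102, 30] -> [-240, 186, 180, -228, 24, 192, -204, 60] -> [-240]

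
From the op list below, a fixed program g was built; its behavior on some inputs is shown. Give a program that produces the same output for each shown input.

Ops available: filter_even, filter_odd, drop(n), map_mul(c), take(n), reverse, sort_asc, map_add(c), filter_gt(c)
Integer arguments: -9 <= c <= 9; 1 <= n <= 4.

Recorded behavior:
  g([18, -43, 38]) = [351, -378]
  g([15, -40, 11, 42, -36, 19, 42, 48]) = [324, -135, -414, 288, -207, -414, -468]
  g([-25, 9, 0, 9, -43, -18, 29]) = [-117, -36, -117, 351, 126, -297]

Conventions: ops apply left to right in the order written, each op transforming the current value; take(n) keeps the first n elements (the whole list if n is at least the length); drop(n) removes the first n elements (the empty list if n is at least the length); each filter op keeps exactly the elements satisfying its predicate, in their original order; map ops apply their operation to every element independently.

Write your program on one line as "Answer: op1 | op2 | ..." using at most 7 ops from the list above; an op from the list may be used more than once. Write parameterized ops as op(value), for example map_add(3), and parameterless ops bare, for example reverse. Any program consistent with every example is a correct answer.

map_add(3) | map_add(1) | reverse | map_mul(-9) | reverse | drop(1)

Check, running the answer program on each example:
  [18, -43, 38] -> [21, -40, 41] -> [22, -39, 42] -> [42, -39, 22] -> [-378, 351, -198] -> [-198, 351, -378] -> [351, -378]
  [15, -40, 11, 42, -36, 19, 42, 48] -> [18, -37, 14, 45, -33, 22, 45, 51] -> [19, -36, 15, 46, -32, 23, 46, 52] -> [52, 46, 23, -32, 46, 15, -36, 19] -> [-468, -414, -207, 288, -414, -135, 324, -171] -> [-171, 324, -135, -414, 288, -207, -414, -468] -> [324, -135, -414, 288, -207, -414, -468]
  [-25, 9, 0, 9, -43, -18, 29] -> [-22, 12, 3, 12, -40, -15, 32] -> [-21, 13, 4, 13, -39, -14, 33] -> [33, -14, -39, 13, 4, 13, -21] -> [-297, 126, 351, -117, -36, -117, 189] -> [189, -117, -36, -117, 351, 126, -297] -> [-117, -36, -117, 351, 126, -297]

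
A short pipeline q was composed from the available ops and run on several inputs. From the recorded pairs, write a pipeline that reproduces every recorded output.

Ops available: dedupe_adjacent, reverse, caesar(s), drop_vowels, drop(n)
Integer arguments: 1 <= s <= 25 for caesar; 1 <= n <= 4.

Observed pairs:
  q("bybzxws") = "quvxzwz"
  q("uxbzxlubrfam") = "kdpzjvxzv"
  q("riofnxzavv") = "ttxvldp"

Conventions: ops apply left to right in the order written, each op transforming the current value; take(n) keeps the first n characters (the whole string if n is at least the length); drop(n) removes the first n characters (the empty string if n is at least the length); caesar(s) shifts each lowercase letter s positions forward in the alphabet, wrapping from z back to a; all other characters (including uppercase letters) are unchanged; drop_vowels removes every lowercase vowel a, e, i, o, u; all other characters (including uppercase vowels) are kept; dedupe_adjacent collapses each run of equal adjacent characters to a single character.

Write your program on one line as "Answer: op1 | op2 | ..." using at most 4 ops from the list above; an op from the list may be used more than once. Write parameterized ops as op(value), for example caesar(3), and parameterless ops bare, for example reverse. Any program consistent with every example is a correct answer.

drop_vowels | caesar(4) | caesar(20) | reverse

Check, running the answer program on each example:
  "bybzxws" -> "bybzxws" -> "fcfdbaw" -> "zwzxvuq" -> "quvxzwz"
  "uxbzxlubrfam" -> "xbzxlbrfm" -> "bfdbpfvjq" -> "vzxvjzpdk" -> "kdpzjvxzv"
  "riofnxzavv" -> "rfnxzvv" -> "vjrbdzz" -> "pdlvxtt" -> "ttxvldp"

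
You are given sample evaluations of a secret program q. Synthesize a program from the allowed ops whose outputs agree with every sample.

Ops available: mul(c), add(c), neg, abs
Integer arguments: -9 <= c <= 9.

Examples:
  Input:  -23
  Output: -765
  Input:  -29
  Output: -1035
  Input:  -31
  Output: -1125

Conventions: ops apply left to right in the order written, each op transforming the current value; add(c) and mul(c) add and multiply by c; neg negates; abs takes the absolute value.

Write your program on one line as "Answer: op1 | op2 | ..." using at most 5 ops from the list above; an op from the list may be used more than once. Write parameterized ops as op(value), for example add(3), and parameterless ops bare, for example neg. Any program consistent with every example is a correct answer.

add(6) | abs | mul(5) | mul(-3) | mul(3)

Check, running the answer program on each example:
  -23 -> -17 -> 17 -> 85 -> -255 -> -765
  -29 -> -23 -> 23 -> 115 -> -345 -> -1035
  -31 -> -25 -> 25 -> 125 -> -375 -> -1125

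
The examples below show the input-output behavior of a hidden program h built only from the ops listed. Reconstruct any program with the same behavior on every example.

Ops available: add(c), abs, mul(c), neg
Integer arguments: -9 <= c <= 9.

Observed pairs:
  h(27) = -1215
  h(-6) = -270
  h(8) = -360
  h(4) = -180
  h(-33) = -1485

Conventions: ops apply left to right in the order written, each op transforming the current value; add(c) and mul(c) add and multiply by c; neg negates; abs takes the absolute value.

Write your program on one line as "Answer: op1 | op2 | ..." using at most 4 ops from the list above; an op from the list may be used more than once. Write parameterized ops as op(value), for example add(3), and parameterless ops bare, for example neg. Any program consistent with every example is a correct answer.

mul(-5) | abs | mul(9) | neg

Check, running the answer program on each example:
  27 -> -135 -> 135 -> 1215 -> -1215
  -6 -> 30 -> 30 -> 270 -> -270
  8 -> -40 -> 40 -> 360 -> -360
  4 -> -20 -> 20 -> 180 -> -180
  -33 -> 165 -> 165 -> 1485 -> -1485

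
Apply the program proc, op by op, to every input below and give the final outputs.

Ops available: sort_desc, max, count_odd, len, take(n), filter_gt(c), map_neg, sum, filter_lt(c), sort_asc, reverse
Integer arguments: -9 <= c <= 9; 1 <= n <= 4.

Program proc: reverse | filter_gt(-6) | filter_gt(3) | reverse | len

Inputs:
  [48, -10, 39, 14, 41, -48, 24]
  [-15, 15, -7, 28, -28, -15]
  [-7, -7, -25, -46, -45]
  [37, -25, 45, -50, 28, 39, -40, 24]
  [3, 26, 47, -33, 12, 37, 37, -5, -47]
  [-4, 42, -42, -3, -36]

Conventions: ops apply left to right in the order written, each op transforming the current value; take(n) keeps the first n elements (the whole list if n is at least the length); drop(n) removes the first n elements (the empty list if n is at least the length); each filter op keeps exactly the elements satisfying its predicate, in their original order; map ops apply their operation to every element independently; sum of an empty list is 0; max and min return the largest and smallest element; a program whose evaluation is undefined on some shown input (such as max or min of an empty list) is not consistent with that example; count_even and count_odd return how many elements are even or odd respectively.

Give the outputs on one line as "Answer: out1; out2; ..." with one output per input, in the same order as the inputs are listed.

5; 2; 0; 5; 5; 1

Execution, op by op:
  [48, -10, 39, 14, 41, -48, 24] -> [24, -48, 41, 14, 39, -10, 48] -> [24, 41, 14, 39, 48] -> [24, 41, 14, 39, 48] -> [48, 39, 14, 41, 24] -> 5
  [-15, 15, -7, 28, -28, -15] -> [-15, -28, 28, -7, 15, -15] -> [28, 15] -> [28, 15] -> [15, 28] -> 2
  [-7, -7, -25, -46, -45] -> [-45, -46, -25, -7, -7] -> [] -> [] -> [] -> 0
  [37, -25, 45, -50, 28, 39, -40, 24] -> [24, -40, 39, 28, -50, 45, -25, 37] -> [24, 39, 28, 45, 37] -> [24, 39, 28, 45, 37] -> [37, 45, 28, 39, 24] -> 5
  [3, 26, 47, -33, 12, 37, 37, -5, -47] -> [-47, -5, 37, 37, 12, -33, 47, 26, 3] -> [-5, 37, 37, 12, 47, 26, 3] -> [37, 37, 12, 47, 26] -> [26, 47, 12, 37, 37] -> 5
  [-4, 42, -42, -3, -36] -> [-36, -3, -42, 42, -4] -> [-3, 42, -4] -> [42] -> [42] -> 1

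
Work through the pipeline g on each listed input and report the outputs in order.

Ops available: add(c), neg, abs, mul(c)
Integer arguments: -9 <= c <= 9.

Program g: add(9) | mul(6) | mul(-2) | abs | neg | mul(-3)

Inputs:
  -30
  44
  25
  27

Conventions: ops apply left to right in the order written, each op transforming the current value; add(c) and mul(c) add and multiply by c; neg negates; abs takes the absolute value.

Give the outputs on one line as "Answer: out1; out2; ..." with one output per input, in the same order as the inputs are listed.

Execution, op by op:
  -30 -> -21 -> -126 -> 252 -> 252 -> -252 -> 756
  44 -> 53 -> 318 -> -636 -> 636 -> -636 -> 1908
  25 -> 34 -> 204 -> -408 -> 408 -> -408 -> 1224
  27 -> 36 -> 216 -> -432 -> 432 -> -432 -> 1296

756; 1908; 1224; 1296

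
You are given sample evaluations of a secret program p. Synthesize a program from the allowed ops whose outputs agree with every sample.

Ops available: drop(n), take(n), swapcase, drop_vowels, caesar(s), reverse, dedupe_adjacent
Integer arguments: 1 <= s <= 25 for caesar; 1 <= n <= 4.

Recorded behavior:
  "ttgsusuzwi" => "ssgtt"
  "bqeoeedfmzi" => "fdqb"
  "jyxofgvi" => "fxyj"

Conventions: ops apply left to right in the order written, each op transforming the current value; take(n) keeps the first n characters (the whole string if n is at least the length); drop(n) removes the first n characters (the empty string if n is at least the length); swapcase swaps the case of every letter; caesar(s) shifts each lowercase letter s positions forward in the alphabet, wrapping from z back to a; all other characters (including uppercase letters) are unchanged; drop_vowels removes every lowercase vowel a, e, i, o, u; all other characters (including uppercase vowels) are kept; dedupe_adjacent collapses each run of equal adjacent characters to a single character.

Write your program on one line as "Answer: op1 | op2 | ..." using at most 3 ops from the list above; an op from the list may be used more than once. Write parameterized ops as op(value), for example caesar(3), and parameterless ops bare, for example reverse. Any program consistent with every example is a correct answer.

drop_vowels | reverse | drop(2)

Check, running the answer program on each example:
  "ttgsusuzwi" -> "ttgsszw" -> "wzssgtt" -> "ssgtt"
  "bqeoeedfmzi" -> "bqdfmz" -> "zmfdqb" -> "fdqb"
  "jyxofgvi" -> "jyxfgv" -> "vgfxyj" -> "fxyj"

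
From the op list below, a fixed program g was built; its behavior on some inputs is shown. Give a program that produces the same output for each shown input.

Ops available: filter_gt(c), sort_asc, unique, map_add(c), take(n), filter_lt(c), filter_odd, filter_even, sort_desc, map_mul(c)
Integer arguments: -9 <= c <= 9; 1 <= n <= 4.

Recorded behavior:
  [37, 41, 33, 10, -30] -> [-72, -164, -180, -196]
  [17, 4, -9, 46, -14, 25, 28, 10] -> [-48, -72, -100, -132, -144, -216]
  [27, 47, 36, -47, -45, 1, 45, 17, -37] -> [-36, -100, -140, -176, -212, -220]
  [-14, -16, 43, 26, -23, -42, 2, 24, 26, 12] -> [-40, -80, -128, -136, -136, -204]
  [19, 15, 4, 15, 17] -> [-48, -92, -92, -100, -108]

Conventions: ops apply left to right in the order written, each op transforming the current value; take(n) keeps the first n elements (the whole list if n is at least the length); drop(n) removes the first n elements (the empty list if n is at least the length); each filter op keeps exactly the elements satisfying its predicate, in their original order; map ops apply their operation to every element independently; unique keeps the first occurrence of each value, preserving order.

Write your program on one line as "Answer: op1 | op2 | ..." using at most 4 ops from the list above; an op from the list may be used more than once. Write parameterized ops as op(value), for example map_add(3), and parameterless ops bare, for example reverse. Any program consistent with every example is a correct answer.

map_add(8) | map_mul(-4) | filter_lt(2) | sort_desc

Check, running the answer program on each example:
  [37, 41, 33, 10, -30] -> [45, 49, 41, 18, -22] -> [-180, -196, -164, -72, 88] -> [-180, -196, -164, -72] -> [-72, -164, -180, -196]
  [17, 4, -9, 46, -14, 25, 28, 10] -> [25, 12, -1, 54, -6, 33, 36, 18] -> [-100, -48, 4, -216, 24, -132, -144, -72] -> [-100, -48, -216, -132, -144, -72] -> [-48, -72, -100, -132, -144, -216]
  [27, 47, 36, -47, -45, 1, 45, 17, -37] -> [35, 55, 44, -39, -37, 9, 53, 25, -29] -> [-140, -220, -176, 156, 148, -36, -212, -100, 116] -> [-140, -220, -176, -36, -212, -100] -> [-36, -100, -140, -176, -212, -220]
  [-14, -16, 43, 26, -23, -42, 2, 24, 26, 12] -> [-6, -8, 51, 34, -15, -34, 10, 32, 34, 20] -> [24, 32, -204, -136, 60, 136, -40, -128, -136, -80] -> [-204, -136, -40, -128, -136, -80] -> [-40, -80, -128, -136, -136, -204]
  [19, 15, 4, 15, 17] -> [27, 23, 12, 23, 25] -> [-108, -92, -48, -92, -100] -> [-108, -92, -48, -92, -100] -> [-48, -92, -92, -100, -108]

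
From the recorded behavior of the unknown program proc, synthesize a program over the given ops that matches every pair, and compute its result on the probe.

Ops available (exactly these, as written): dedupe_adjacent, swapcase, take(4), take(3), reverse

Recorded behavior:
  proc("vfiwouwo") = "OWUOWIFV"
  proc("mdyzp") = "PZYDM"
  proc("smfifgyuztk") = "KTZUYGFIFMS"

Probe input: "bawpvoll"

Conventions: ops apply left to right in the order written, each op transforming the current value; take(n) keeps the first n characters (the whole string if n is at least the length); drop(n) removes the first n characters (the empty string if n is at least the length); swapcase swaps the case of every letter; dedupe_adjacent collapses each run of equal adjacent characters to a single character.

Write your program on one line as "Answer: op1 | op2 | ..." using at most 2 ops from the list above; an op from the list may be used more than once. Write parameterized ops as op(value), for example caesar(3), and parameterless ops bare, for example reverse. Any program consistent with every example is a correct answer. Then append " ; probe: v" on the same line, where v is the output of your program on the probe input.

swapcase | reverse ; probe: "LLOVPWAB"

Check, running the answer program on each example:
  "vfiwouwo" -> "VFIWOUWO" -> "OWUOWIFV"
  "mdyzp" -> "MDYZP" -> "PZYDM"
  "smfifgyuztk" -> "SMFIFGYUZTK" -> "KTZUYGFIFMS"
  probe: "bawpvoll" -> "BAWPVOLL" -> "LLOVPWAB"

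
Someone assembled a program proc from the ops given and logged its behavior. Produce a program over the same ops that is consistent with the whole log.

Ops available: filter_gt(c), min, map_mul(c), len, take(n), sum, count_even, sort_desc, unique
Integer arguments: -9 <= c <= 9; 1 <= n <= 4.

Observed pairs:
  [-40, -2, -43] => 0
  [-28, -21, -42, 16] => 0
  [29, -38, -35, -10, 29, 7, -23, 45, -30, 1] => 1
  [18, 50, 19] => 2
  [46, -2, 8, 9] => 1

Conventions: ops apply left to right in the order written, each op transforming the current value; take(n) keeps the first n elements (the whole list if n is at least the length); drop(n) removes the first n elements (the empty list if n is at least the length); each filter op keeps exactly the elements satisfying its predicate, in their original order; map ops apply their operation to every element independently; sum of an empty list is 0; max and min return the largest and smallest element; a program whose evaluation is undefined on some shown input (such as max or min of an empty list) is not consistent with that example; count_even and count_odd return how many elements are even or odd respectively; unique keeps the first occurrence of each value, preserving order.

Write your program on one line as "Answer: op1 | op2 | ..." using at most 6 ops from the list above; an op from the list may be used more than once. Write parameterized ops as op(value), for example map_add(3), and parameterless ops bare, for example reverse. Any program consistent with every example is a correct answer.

take(2) | map_mul(5) | sort_desc | filter_gt(3) | len

Check, running the answer program on each example:
  [-40, -2, -43] -> [-40, -2] -> [-200, -10] -> [-10, -200] -> [] -> 0
  [-28, -21, -42, 16] -> [-28, -21] -> [-140, -105] -> [-105, -140] -> [] -> 0
  [29, -38, -35, -10, 29, 7, -23, 45, -30, 1] -> [29, -38] -> [145, -190] -> [145, -190] -> [145] -> 1
  [18, 50, 19] -> [18, 50] -> [90, 250] -> [250, 90] -> [250, 90] -> 2
  [46, -2, 8, 9] -> [46, -2] -> [230, -10] -> [230, -10] -> [230] -> 1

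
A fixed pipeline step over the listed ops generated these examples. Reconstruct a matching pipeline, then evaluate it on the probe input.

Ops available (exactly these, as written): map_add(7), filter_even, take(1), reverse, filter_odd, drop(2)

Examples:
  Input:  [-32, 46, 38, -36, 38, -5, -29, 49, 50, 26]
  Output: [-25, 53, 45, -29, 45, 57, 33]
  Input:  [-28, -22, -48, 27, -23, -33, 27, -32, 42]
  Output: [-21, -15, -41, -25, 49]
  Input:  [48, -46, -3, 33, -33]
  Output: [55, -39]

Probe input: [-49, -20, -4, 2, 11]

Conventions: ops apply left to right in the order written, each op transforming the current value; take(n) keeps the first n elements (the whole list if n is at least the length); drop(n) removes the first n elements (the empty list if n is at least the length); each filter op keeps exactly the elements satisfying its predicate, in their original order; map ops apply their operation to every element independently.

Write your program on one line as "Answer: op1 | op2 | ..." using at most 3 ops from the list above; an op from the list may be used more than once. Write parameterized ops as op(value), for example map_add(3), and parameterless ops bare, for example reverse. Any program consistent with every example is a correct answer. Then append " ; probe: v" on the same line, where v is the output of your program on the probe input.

map_add(7) | filter_odd ; probe: [-13, 3, 9]

Check, running the answer program on each example:
  [-32, 46, 38, -36, 38, -5, -29, 49, 50, 26] -> [-25, 53, 45, -29, 45, 2, -22, 56, 57, 33] -> [-25, 53, 45, -29, 45, 57, 33]
  [-28, -22, -48, 27, -23, -33, 27, -32, 42] -> [-21, -15, -41, 34, -16, -26, 34, -25, 49] -> [-21, -15, -41, -25, 49]
  [48, -46, -3, 33, -33] -> [55, -39, 4, 40, -26] -> [55, -39]
  probe: [-49, -20, -4, 2, 11] -> [-42, -13, 3, 9, 18] -> [-13, 3, 9]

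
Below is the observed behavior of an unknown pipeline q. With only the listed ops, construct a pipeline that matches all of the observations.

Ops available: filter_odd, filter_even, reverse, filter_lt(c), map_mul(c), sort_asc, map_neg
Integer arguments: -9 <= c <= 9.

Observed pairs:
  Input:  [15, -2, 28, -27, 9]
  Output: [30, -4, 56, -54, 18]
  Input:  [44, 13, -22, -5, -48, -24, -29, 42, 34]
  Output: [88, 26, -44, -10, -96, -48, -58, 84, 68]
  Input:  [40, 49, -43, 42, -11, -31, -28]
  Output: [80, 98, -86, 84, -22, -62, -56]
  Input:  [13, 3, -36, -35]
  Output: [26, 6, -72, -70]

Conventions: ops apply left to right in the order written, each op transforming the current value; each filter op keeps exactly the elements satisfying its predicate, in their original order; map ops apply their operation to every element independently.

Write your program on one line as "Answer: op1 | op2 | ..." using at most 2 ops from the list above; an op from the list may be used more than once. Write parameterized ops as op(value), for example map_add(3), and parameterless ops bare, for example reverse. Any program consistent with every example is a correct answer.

map_mul(-2) | map_neg

Check, running the answer program on each example:
  [15, -2, 28, -27, 9] -> [-30, 4, -56, 54, -18] -> [30, -4, 56, -54, 18]
  [44, 13, -22, -5, -48, -24, -29, 42, 34] -> [-88, -26, 44, 10, 96, 48, 58, -84, -68] -> [88, 26, -44, -10, -96, -48, -58, 84, 68]
  [40, 49, -43, 42, -11, -31, -28] -> [-80, -98, 86, -84, 22, 62, 56] -> [80, 98, -86, 84, -22, -62, -56]
  [13, 3, -36, -35] -> [-26, -6, 72, 70] -> [26, 6, -72, -70]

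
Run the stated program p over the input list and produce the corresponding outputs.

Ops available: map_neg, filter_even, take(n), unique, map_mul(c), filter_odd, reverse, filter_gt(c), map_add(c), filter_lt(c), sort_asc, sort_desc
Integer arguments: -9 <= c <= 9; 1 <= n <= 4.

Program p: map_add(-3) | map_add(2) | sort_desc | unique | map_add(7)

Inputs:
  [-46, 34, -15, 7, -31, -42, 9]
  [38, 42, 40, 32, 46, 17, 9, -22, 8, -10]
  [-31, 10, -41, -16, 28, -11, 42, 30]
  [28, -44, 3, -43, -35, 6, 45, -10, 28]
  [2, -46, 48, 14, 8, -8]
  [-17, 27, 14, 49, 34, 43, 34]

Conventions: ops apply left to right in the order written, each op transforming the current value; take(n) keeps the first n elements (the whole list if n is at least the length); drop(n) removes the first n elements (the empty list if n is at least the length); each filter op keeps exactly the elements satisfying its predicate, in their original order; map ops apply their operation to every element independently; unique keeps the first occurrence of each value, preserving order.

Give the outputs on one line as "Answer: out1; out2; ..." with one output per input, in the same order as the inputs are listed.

Execution, op by op:
  [-46, 34, -15, 7, -31, -42, 9] -> [-49, 31, -18, 4, -34, -45, 6] -> [-47, 33, -16, 6, -32, -43, 8] -> [33, 8, 6, -16, -32, -43, -47] -> [33, 8, 6, -16, -32, -43, -47] -> [40, 15, 13, -9, -25, -36, -40]
  [38, 42, 40, 32, 46, 17, 9, -22, 8, -10] -> [35, 39, 37, 29, 43, 14, 6, -25, 5, -13] -> [37, 41, 39, 31, 45, 16, 8, -23, 7, -11] -> [45, 41, 39, 37, 31, 16, 8, 7, -11, -23] -> [45, 41, 39, 37, 31, 16, 8, 7, -11, -23] -> [52, 48, 46, 44, 38, 23, 15, 14, -4, -16]
  [-31, 10, -41, -16, 28, -11, 42, 30] -> [-34, 7, -44, -19, 25, -14, 39, 27] -> [-32, 9, -42, -17, 27, -12, 41, 29] -> [41, 29, 27, 9, -12, -17, -32, -42] -> [41, 29, 27, 9, -12, -17, -32, -42] -> [48, 36, 34, 16, -5, -10, -25, -35]
  [28, -44, 3, -43, -35, 6, 45, -10, 28] -> [25, -47, 0, -46, -38, 3, 42, -13, 25] -> [27, -45, 2, -44, -36, 5, 44, -11, 27] -> [44, 27, 27, 5, 2, -11, -36, -44, -45] -> [44, 27, 5, 2, -11, -36, -44, -45] -> [51, 34, 12, 9, -4, -29, -37, -38]
  [2, -46, 48, 14, 8, -8] -> [-1, -49, 45, 11, 5, -11] -> [1, -47, 47, 13, 7, -9] -> [47, 13, 7, 1, -9, -47] -> [47, 13, 7, 1, -9, -47] -> [54, 20, 14, 8, -2, -40]
  [-17, 27, 14, 49, 34, 43, 34] -> [-20, 24, 11, 46, 31, 40, 31] -> [-18, 26, 13, 48, 33, 42, 33] -> [48, 42, 33, 33, 26, 13, -18] -> [48, 42, 33, 26, 13, -18] -> [55, 49, 40, 33, 20, -11]

[40, 15, 13, -9, -25, -36, -40]; [52, 48, 46, 44, 38, 23, 15, 14, -4, -16]; [48, 36, 34, 16, -5, -10, -25, -35]; [51, 34, 12, 9, -4, -29, -37, -38]; [54, 20, 14, 8, -2, -40]; [55, 49, 40, 33, 20, -11]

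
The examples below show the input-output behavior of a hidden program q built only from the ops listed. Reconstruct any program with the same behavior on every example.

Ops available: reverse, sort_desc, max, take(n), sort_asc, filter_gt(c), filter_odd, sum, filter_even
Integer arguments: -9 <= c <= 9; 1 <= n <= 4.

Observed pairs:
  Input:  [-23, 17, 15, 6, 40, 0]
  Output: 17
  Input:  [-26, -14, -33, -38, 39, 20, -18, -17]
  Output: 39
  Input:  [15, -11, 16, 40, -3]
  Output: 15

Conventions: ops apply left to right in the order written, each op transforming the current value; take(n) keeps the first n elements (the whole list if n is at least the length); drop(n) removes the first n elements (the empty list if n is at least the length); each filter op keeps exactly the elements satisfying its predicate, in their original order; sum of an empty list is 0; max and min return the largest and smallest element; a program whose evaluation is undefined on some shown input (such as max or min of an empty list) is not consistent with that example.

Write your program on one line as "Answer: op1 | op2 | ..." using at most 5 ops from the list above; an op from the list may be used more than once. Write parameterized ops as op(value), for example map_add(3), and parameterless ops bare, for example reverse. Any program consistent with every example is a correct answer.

sort_desc | take(4) | filter_odd | sort_asc | max

Check, running the answer program on each example:
  [-23, 17, 15, 6, 40, 0] -> [40, 17, 15, 6, 0, -23] -> [40, 17, 15, 6] -> [17, 15] -> [15, 17] -> 17
  [-26, -14, -33, -38, 39, 20, -18, -17] -> [39, 20, -14, -17, -18, -26, -33, -38] -> [39, 20, -14, -17] -> [39, -17] -> [-17, 39] -> 39
  [15, -11, 16, 40, -3] -> [40, 16, 15, -3, -11] -> [40, 16, 15, -3] -> [15, -3] -> [-3, 15] -> 15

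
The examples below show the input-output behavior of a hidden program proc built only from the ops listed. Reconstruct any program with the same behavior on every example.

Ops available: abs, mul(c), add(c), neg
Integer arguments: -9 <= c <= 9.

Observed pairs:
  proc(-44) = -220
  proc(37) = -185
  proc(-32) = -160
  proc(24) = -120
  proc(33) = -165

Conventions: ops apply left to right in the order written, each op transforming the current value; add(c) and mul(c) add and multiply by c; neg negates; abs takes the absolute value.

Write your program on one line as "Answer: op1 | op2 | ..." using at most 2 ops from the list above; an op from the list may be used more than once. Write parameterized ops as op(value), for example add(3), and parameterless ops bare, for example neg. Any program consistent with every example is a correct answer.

abs | mul(-5)

Check, running the answer program on each example:
  -44 -> 44 -> -220
  37 -> 37 -> -185
  -32 -> 32 -> -160
  24 -> 24 -> -120
  33 -> 33 -> -165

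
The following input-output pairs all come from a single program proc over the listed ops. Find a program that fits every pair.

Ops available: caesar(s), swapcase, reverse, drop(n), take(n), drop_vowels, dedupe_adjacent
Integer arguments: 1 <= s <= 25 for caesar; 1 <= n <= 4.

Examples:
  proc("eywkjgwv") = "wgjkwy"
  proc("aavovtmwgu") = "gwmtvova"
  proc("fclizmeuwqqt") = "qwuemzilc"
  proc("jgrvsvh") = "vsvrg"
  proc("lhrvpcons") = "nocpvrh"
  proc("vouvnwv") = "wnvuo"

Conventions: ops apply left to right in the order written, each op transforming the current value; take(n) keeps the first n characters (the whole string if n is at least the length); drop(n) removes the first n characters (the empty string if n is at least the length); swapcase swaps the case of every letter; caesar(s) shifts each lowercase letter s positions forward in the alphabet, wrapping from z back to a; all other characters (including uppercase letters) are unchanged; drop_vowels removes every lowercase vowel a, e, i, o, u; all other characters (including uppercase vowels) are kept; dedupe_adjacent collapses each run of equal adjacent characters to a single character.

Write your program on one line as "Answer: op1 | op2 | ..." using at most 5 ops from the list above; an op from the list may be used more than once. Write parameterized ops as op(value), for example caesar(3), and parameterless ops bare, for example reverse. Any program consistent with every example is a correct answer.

drop(1) | reverse | drop(1) | dedupe_adjacent

Check, running the answer program on each example:
  "eywkjgwv" -> "ywkjgwv" -> "vwgjkwy" -> "wgjkwy" -> "wgjkwy"
  "aavovtmwgu" -> "avovtmwgu" -> "ugwmtvova" -> "gwmtvova" -> "gwmtvova"
  "fclizmeuwqqt" -> "clizmeuwqqt" -> "tqqwuemzilc" -> "qqwuemzilc" -> "qwuemzilc"
  "jgrvsvh" -> "grvsvh" -> "hvsvrg" -> "vsvrg" -> "vsvrg"
  "lhrvpcons" -> "hrvpcons" -> "snocpvrh" -> "nocpvrh" -> "nocpvrh"
  "vouvnwv" -> "ouvnwv" -> "vwnvuo" -> "wnvuo" -> "wnvuo"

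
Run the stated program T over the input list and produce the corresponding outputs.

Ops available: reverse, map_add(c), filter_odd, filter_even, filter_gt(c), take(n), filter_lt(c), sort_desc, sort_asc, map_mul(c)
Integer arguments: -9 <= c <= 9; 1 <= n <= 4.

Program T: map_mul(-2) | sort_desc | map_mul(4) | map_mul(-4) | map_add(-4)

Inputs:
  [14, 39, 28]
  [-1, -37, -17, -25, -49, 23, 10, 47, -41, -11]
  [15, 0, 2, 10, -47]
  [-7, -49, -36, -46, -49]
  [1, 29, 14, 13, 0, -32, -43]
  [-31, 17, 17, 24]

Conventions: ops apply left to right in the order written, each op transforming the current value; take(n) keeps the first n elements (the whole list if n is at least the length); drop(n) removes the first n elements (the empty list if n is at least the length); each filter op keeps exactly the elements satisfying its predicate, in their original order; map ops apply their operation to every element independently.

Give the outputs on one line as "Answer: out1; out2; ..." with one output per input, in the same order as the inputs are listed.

[444, 892, 1244]; [-1572, -1316, -1188, -804, -548, -356, -36, 316, 732, 1500]; [-1508, -4, 60, 316, 476]; [-1572, -1572, -1476, -1156, -228]; [-1380, -1028, -4, 28, 412, 444, 924]; [-996, 540, 540, 764]

Execution, op by op:
  [14, 39, 28] -> [-28, -78, -56] -> [-28, -56, -78] -> [-112, -224, -312] -> [448, 896, 1248] -> [444, 892, 1244]
  [-1, -37, -17, -25, -49, 23, 10, 47, -41, -11] -> [2, 74, 34, 50, 98, -46, -20, -94, 82, 22] -> [98, 82, 74, 50, 34, 22, 2, -20, -46, -94] -> [392, 328, 296, 200, 136, 88, 8, -80, -184, -376] -> [-1568, -1312, -1184, -800, -544, -352, -32, 320, 736, 1504] -> [-1572, -1316, -1188, -804, -548, -356, -36, 316, 732, 1500]
  [15, 0, 2, 10, -47] -> [-30, 0, -4, -20, 94] -> [94, 0, -4, -20, -30] -> [376, 0, -16, -80, -120] -> [-1504, 0, 64, 320, 480] -> [-1508, -4, 60, 316, 476]
  [-7, -49, -36, -46, -49] -> [14, 98, 72, 92, 98] -> [98, 98, 92, 72, 14] -> [392, 392, 368, 288, 56] -> [-1568, -1568, -1472, -1152, -224] -> [-1572, -1572, -1476, -1156, -228]
  [1, 29, 14, 13, 0, -32, -43] -> [-2, -58, -28, -26, 0, 64, 86] -> [86, 64, 0, -2, -26, -28, -58] -> [344, 256, 0, -8, -104, -112, -232] -> [-1376, -1024, 0, 32, 416, 448, 928] -> [-1380, -1028, -4, 28, 412, 444, 924]
  [-31, 17, 17, 24] -> [62, -34, -34, -48] -> [62, -34, -34, -48] -> [248, -136, -136, -192] -> [-992, 544, 544, 768] -> [-996, 540, 540, 764]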